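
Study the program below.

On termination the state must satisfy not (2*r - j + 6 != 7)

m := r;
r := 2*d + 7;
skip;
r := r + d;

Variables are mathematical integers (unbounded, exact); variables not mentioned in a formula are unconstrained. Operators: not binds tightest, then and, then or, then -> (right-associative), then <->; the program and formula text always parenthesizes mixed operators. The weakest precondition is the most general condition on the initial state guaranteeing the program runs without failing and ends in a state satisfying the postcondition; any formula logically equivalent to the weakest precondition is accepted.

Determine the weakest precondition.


Working backward. After the program, the postcondition not (2*r - j + 6 != 7) must hold; in canonical form it is not (2*r != j + 1).
Before r := r + d: not (2*d + 2*r != j + 1)
Before skip: not (2*d + 2*r != j + 1)
Before r := 2*d + 7: not (6*d != j - 13)
Before m := r: not (6*d != j - 13)
Answer: WP = not (6*d != j - 13)


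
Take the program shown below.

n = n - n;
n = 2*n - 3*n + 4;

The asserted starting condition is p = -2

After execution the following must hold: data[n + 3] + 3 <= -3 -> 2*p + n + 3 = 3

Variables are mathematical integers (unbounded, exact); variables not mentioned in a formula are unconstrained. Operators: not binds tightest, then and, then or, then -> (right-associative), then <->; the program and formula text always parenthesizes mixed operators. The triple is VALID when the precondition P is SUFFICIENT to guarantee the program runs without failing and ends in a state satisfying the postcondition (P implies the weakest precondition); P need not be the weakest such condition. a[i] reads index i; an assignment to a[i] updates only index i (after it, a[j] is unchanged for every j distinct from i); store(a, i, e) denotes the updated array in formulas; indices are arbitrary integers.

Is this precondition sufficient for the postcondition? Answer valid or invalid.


Working backward. After the program, the postcondition data[n + 3] + 3 <= -3 -> 2*p + n + 3 = 3 must hold; in canonical form it is data[n + 3] <= -6 -> n + 2*p = 0.
Before n := 2*n - 3*n + 4: data[-n + 7] <= -6 -> 2*p = n - 4
Before n := n - n: data[7] <= -6 -> 2*p = -4
The weakest precondition is data[7] <= -6 -> 2*p = -4.
Check whether p = -2 implies it.
Every state satisfying the precondition satisfies the weakest precondition: the implication holds.
Answer: valid


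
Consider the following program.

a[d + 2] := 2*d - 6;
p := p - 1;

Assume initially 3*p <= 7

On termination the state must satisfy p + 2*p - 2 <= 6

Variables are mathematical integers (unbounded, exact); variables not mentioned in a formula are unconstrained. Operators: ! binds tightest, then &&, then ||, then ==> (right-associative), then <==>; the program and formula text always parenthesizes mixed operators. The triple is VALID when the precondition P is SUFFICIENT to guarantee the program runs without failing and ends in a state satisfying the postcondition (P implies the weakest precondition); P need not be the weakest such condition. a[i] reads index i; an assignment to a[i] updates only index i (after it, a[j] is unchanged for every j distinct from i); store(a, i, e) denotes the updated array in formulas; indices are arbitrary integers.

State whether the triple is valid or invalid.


Working backward. After the program, the postcondition p + 2*p - 2 <= 6 must hold; in canonical form it is 3*p <= 8.
Before p := p - 1: 3*p <= 11
Before a[d + 2] := 2*d - 6: 3*p <= 11
The weakest precondition is 3*p <= 11.
Check whether 3*p <= 7 implies it.
Every state satisfying the precondition satisfies the weakest precondition: the implication holds.
Answer: valid


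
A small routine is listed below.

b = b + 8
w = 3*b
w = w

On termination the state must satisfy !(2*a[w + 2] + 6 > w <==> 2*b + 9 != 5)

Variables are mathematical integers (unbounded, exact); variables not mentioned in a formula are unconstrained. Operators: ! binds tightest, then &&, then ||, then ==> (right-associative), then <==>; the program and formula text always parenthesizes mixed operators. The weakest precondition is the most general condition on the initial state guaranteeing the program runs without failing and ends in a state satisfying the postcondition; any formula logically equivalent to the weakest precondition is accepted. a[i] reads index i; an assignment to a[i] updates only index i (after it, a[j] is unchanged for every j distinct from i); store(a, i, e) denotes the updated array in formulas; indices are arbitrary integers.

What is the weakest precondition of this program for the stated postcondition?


Working backward. After the program, the postcondition !(2*a[w + 2] + 6 > w <==> 2*b + 9 != 5) must hold; in canonical form it is !(2*a[w + 2] > w - 6 <==> 2*b != -4).
Before w := w: !(2*a[w + 2] > w - 6 <==> 2*b != -4)
Before w := 3*b: !(2*a[3*b + 2] > 3*b - 6 <==> 2*b != -4)
Before b := b + 8: !(2*a[3*b + 26] > 3*b + 18 <==> 2*b != -20)
Answer: WP = !(2*a[3*b + 26] > 3*b + 18 <==> 2*b != -20)


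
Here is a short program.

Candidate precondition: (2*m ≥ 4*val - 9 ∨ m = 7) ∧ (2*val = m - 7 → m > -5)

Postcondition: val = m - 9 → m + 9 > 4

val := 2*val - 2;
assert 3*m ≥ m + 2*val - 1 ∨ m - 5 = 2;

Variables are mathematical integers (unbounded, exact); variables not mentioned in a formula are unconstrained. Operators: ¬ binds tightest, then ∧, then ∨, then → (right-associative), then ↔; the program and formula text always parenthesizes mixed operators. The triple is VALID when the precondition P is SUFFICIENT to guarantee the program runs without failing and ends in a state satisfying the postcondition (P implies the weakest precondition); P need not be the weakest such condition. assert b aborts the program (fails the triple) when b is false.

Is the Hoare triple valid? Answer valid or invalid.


Working backward. After the program, the postcondition val = m - 9 → m + 9 > 4 must hold; in canonical form it is val = m - 9 → m > -5.
Before assert 3*m ≥ m + 2*val - 1 ∨ m - 5 = 2: (2*m ≥ 2*val - 1 ∨ m = 7) ∧ (val = m - 9 → m > -5)
Before val := 2*val - 2: (2*m ≥ 4*val - 5 ∨ m = 7) ∧ (2*val = m - 7 → m > -5)
The weakest precondition is (2*m ≥ 4*val - 5 ∨ m = 7) ∧ (2*val = m - 7 → m > -5).
Check whether (2*m ≥ 4*val - 9 ∨ m = 7) ∧ (2*val = m - 7 → m > -5) implies it.
Countermodel: at the initial state m = -1, val = 1, the precondition holds but the weakest precondition fails.
Answer: invalid


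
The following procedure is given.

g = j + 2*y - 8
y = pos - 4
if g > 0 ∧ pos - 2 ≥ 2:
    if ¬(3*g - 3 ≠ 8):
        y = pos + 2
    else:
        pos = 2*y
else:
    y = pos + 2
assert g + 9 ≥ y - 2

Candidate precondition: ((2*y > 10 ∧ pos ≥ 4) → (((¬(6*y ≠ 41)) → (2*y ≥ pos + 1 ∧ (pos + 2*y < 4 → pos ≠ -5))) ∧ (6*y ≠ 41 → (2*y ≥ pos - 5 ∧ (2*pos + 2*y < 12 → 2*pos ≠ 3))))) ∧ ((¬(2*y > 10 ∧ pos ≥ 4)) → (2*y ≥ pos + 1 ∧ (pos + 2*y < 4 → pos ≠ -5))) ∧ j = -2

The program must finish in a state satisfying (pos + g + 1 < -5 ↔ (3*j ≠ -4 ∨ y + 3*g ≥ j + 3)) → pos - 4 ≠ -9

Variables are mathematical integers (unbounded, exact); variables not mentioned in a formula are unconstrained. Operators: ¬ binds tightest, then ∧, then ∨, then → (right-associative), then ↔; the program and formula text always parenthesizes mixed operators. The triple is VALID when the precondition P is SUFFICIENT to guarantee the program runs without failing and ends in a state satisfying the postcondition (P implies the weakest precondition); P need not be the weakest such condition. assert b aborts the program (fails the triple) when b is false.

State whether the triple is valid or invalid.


Working backward. After the program, the postcondition (pos + g + 1 < -5 ↔ (3*j ≠ -4 ∨ y + 3*g ≥ j + 3)) → pos - 4 ≠ -9 must hold; in canonical form it is (g + pos < -6 ↔ (3*j ≠ -4 ∨ 3*g + y ≥ j + 3)) → pos ≠ -5.
Before assert g + 9 ≥ y - 2: g ≥ y - 11 ∧ ((g + pos < -6 ↔ (3*j ≠ -4 ∨ 3*g + y ≥ j + 3)) → pos ≠ -5)
Then branch requires ((¬(3*g ≠ 11)) → (g ≥ pos - 9 ∧ ((g + pos < -6 ↔ (3*j ≠ -4 ∨ 3*g + pos ≥ j + 1)) → pos ≠ -5))) ∧ (3*g ≠ 11 → (g ≥ y - 11 ∧ ((g + 2*y < -6 ↔ (3*j ≠ -4 ∨ 3*g + y ≥ j + 3)) → 2*y ≠ -5))); else branch requires g ≥ pos - 9 ∧ ((g + pos < -6 ↔ (3*j ≠ -4 ∨ 3*g + pos ≥ j + 1)) → pos ≠ -5).
Before the if: ((g > 0 ∧ pos ≥ 4) → (((¬(3*g ≠ 11)) → (g ≥ pos - 9 ∧ ((g + pos < -6 ↔ (3*j ≠ -4 ∨ 3*g + pos ≥ j + 1)) → pos ≠ -5))) ∧ (3*g ≠ 11 → (g ≥ y - 11 ∧ ((g + 2*y < -6 ↔ (3*j ≠ -4 ∨ 3*g + y ≥ j + 3)) → 2*y ≠ -5))))) ∧ ((¬(g > 0 ∧ pos ≥ 4)) → (g ≥ pos - 9 ∧ ((g + pos < -6 ↔ (3*j ≠ -4 ∨ 3*g + pos ≥ j + 1)) → pos ≠ -5)))
Before y := pos - 4: ((g > 0 ∧ pos ≥ 4) → (((¬(3*g ≠ 11)) → (g ≥ pos - 9 ∧ ((g + pos < -6 ↔ (3*j ≠ -4 ∨ 3*g + pos ≥ j + 1)) → pos ≠ -5))) ∧ (3*g ≠ 11 → (g ≥ pos - 15 ∧ ((g + 2*pos < 2 ↔ (3*j ≠ -4 ∨ 3*g + pos ≥ j + 7)) → 2*pos ≠ 3))))) ∧ ((¬(g > 0 ∧ pos ≥ 4)) → (g ≥ pos - 9 ∧ ((g + pos < -6 ↔ (3*j ≠ -4 ∨ 3*g + pos ≥ j + 1)) → pos ≠ -5)))
Before g := j + 2*y - 8: ((j + 2*y > 8 ∧ pos ≥ 4) → (((¬(3*j + 6*y ≠ 35)) → (j + 2*y ≥ pos - 1 ∧ ((j + pos + 2*y < 2 ↔ (3*j ≠ -4 ∨ 2*j + pos + 6*y ≥ 25)) → pos ≠ -5))) ∧ (3*j + 6*y ≠ 35 → (j + 2*y ≥ pos - 7 ∧ ((j + 2*pos + 2*y < 10 ↔ (3*j ≠ -4 ∨ 2*j + pos + 6*y ≥ 31)) → 2*pos ≠ 3))))) ∧ ((¬(j + 2*y > 8 ∧ pos ≥ 4)) → (j + 2*y ≥ pos - 1 ∧ ((j + pos + 2*y < 2 ↔ (3*j ≠ -4 ∨ 2*j + pos + 6*y ≥ 25)) → pos ≠ -5)))
The weakest precondition is ((j + 2*y > 8 ∧ pos ≥ 4) → (((¬(3*j + 6*y ≠ 35)) → (j + 2*y ≥ pos - 1 ∧ ((j + pos + 2*y < 2 ↔ (3*j ≠ -4 ∨ 2*j + pos + 6*y ≥ 25)) → pos ≠ -5))) ∧ (3*j + 6*y ≠ 35 → (j + 2*y ≥ pos - 7 ∧ ((j + 2*pos + 2*y < 10 ↔ (3*j ≠ -4 ∨ 2*j + pos + 6*y ≥ 31)) → 2*pos ≠ 3))))) ∧ ((¬(j + 2*y > 8 ∧ pos ≥ 4)) → (j + 2*y ≥ pos - 1 ∧ ((j + pos + 2*y < 2 ↔ (3*j ≠ -4 ∨ 2*j + pos + 6*y ≥ 25)) → pos ≠ -5))).
Check whether ((2*y > 10 ∧ pos ≥ 4) → (((¬(6*y ≠ 41)) → (2*y ≥ pos + 1 ∧ (pos + 2*y < 4 → pos ≠ -5))) ∧ (6*y ≠ 41 → (2*y ≥ pos - 5 ∧ (2*pos + 2*y < 12 → 2*pos ≠ 3))))) ∧ ((¬(2*y > 10 ∧ pos ≥ 4)) → (2*y ≥ pos + 1 ∧ (pos + 2*y < 4 → pos ≠ -5))) ∧ j = -2 implies it.
Every state satisfying the precondition satisfies the weakest precondition: the implication holds.
Answer: valid


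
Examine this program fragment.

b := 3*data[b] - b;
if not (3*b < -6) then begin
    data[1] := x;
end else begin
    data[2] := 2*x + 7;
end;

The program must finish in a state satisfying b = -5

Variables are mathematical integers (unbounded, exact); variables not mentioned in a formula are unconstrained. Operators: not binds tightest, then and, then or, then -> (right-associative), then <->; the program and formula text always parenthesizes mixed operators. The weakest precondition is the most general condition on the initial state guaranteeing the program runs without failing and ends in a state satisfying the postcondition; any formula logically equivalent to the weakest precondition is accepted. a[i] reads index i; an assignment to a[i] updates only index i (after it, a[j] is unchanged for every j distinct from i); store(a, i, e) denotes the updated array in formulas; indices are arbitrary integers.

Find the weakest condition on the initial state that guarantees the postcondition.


Working backward. After the program, b = -5 must hold.
Then branch requires b = -5; else branch requires b = -5.
Before the if: ((not (3*b < -6)) -> b = -5) and (3*b < -6 -> b = -5)
Before b := 3*data[b] - b: ((not (9*data[b] < 3*b - 6)) -> 3*data[b] = b - 5) and (9*data[b] < 3*b - 6 -> 3*data[b] = b - 5)
Answer: WP = ((not (9*data[b] < 3*b - 6)) -> 3*data[b] = b - 5) and (9*data[b] < 3*b - 6 -> 3*data[b] = b - 5)


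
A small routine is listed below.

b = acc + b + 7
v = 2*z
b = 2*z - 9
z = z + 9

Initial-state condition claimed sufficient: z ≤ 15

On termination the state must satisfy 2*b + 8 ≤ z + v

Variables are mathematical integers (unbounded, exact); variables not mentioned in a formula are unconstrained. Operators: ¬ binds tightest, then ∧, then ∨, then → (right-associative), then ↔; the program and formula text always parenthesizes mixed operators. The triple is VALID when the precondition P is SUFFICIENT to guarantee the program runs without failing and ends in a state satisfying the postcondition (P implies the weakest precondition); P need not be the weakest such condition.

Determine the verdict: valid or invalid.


Working backward. After the program, the postcondition 2*b + 8 ≤ z + v must hold; in canonical form it is 2*b ≤ v + z - 8.
Before z := z + 9: 2*b ≤ v + z + 1
Before b := 2*z - 9: 3*z ≤ v + 19
Before v := 2*z: z ≤ 19
Before b := acc + b + 7: z ≤ 19
The weakest precondition is z ≤ 19.
Check whether z ≤ 15 implies it.
Every state satisfying the precondition satisfies the weakest precondition: the implication holds.
Answer: valid


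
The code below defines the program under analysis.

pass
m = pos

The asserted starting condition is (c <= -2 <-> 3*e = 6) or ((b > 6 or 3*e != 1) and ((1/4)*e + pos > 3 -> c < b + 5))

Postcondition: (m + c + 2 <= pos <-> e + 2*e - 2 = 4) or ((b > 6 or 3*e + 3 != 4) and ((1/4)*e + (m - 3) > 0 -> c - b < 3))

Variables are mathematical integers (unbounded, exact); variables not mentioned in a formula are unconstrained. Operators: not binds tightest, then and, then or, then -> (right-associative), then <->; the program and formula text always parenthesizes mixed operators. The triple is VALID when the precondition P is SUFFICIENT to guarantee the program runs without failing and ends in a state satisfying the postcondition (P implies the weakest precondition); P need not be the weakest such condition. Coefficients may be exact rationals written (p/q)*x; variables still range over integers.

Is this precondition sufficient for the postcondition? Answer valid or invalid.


Working backward. After the program, the postcondition (m + c + 2 <= pos <-> e + 2*e - 2 = 4) or ((b > 6 or 3*e + 3 != 4) and ((1/4)*e + (m - 3) > 0 -> c - b < 3)) must hold; in canonical form it is (c + m <= pos - 2 <-> 3*e = 6) or ((b > 6 or 3*e != 1) and ((1/4)*e + m > 3 -> c < b + 3)).
Before m := pos: (c <= -2 <-> 3*e = 6) or ((b > 6 or 3*e != 1) and ((1/4)*e + pos > 3 -> c < b + 3))
Before skip: (c <= -2 <-> 3*e = 6) or ((b > 6 or 3*e != 1) and ((1/4)*e + pos > 3 -> c < b + 3))
The weakest precondition is (c <= -2 <-> 3*e = 6) or ((b > 6 or 3*e != 1) and ((1/4)*e + pos > 3 -> c < b + 3)).
Check whether (c <= -2 <-> 3*e = 6) or ((b > 6 or 3*e != 1) and ((1/4)*e + pos > 3 -> c < b + 5)) implies it.
Countermodel: at the initial state b = 0, c = 3, e = 2, pos = 3, the precondition holds but the weakest precondition fails.
Answer: invalid


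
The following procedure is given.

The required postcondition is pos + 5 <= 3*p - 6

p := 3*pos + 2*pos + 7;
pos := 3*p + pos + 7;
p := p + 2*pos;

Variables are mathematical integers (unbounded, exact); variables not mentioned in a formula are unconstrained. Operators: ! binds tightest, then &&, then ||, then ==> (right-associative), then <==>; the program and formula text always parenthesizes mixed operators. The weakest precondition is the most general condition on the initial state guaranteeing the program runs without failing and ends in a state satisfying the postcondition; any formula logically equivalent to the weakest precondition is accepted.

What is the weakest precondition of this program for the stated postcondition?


Working backward. After the program, the postcondition pos + 5 <= 3*p - 6 must hold; in canonical form it is pos <= 3*p - 11.
Before p := p + 2*pos: 3*p + 5*pos >= 11
Before pos := 3*p + pos + 7: 18*p + 5*pos >= -24
Before p := 3*pos + 2*pos + 7: 95*pos >= -150
Answer: WP = 95*pos >= -150


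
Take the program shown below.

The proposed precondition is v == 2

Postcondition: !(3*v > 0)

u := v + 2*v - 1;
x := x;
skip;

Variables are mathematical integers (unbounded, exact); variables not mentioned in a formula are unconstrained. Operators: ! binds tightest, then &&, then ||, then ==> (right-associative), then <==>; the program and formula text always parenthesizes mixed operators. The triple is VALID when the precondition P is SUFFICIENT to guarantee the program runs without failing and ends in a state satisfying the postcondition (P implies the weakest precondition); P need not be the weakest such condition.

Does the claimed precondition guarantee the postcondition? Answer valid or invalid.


Working backward. After the program, !(3*v > 0) must hold.
Before skip: !(3*v > 0)
Before x := x: !(3*v > 0)
Before u := v + 2*v - 1: !(3*v > 0)
The weakest precondition is !(3*v > 0).
Check whether v == 2 implies it.
Countermodel: at the initial state v = 2, the precondition holds but the weakest precondition fails.
Answer: invalid


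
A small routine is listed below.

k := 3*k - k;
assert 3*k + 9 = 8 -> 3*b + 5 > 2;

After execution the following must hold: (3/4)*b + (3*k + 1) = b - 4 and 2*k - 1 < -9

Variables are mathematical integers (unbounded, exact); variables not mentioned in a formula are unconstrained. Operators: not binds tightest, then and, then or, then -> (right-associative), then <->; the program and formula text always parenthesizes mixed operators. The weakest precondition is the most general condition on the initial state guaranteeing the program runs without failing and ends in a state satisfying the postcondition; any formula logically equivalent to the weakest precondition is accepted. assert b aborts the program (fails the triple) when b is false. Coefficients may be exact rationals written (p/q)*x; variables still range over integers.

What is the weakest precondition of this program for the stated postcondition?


Working backward. After the program, the postcondition (3/4)*b + (3*k + 1) = b - 4 and 2*k - 1 < -9 must hold; in canonical form it is 3*k = (1/4)*b - 5 and 2*k < -8.
Before assert 3*k + 9 = 8 -> 3*b + 5 > 2: (3*k = -1 -> 3*b > -3) and 3*k = (1/4)*b - 5 and 2*k < -8
Before k := 3*k - k: (6*k = -1 -> 3*b > -3) and 6*k = (1/4)*b - 5 and 4*k < -8
Answer: WP = (6*k = -1 -> 3*b > -3) and 6*k = (1/4)*b - 5 and 4*k < -8


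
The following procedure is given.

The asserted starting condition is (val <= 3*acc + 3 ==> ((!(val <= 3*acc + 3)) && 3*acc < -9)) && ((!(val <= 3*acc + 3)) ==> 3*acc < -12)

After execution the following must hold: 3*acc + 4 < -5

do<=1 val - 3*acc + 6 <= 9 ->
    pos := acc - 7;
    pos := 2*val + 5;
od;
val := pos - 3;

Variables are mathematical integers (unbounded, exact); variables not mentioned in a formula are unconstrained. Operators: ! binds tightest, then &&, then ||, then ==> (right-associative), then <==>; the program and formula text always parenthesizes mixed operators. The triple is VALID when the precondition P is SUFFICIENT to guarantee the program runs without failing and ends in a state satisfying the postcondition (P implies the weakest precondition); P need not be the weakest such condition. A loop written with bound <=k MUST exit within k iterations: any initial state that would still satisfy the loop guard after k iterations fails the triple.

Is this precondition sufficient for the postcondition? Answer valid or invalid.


Working backward. After the program, the postcondition 3*acc + 4 < -5 must hold; in canonical form it is 3*acc < -9.
Before val := pos - 3: 3*acc < -9
Before the loop (bound <=1), unroll the exhaustion recursion (WP_0 = exit-now case; WP_j = one more guarded iteration, up to j = 1):
  WP_0: (!(val <= 3*acc + 3)) && 3*acc < -9
  WP_1: (val <= 3*acc + 3 ==> ((!(val <= 3*acc + 3)) && 3*acc < -9)) && ((!(val <= 3*acc + 3)) ==> 3*acc < -9)
So before the loop: (val <= 3*acc + 3 ==> ((!(val <= 3*acc + 3)) && 3*acc < -9)) && ((!(val <= 3*acc + 3)) ==> 3*acc < -9)
The weakest precondition is (val <= 3*acc + 3 ==> ((!(val <= 3*acc + 3)) && 3*acc < -9)) && ((!(val <= 3*acc + 3)) ==> 3*acc < -9).
Check whether (val <= 3*acc + 3 ==> ((!(val <= 3*acc + 3)) && 3*acc < -9)) && ((!(val <= 3*acc + 3)) ==> 3*acc < -12) implies it.
Every state satisfying the precondition satisfies the weakest precondition: the implication holds.
Answer: valid


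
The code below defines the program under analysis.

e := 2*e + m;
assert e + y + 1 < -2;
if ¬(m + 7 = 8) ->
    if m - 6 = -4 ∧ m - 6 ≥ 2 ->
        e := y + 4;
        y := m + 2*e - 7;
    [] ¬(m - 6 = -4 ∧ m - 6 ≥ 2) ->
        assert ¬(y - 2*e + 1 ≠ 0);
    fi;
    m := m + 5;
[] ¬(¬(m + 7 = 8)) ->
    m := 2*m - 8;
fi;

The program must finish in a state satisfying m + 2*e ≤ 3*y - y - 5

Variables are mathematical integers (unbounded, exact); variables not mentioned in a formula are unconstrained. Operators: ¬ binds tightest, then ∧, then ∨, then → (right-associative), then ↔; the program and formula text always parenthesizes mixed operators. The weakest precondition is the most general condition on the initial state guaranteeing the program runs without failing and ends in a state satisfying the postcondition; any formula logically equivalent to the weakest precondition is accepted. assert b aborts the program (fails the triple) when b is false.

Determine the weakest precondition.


Working backward. After the program, the postcondition m + 2*e ≤ 3*y - y - 5 must hold; in canonical form it is 2*e + m ≤ 2*y - 5.
Then branch requires ((m = 2 ∧ m ≥ 8) → m + 2*y ≥ 16) ∧ ((¬(m = 2 ∧ m ≥ 8)) → ((¬(y ≠ 2*e - 1)) ∧ 2*e + m ≤ 2*y - 10)); else branch requires 2*e + 2*m ≤ 2*y + 3.
Before the if: ((¬(m = 1)) → (((m = 2 ∧ m ≥ 8) → m + 2*y ≥ 16) ∧ ((¬(m = 2 ∧ m ≥ 8)) → ((¬(y ≠ 2*e - 1)) ∧ 2*e + m ≤ 2*y - 10)))) ∧ (m = 1 → 2*e + 2*m ≤ 2*y + 3)
Before assert e + y + 1 < -2: e + y < -3 ∧ ((¬(m = 1)) → (((m = 2 ∧ m ≥ 8) → m + 2*y ≥ 16) ∧ ((¬(m = 2 ∧ m ≥ 8)) → ((¬(y ≠ 2*e - 1)) ∧ 2*e + m ≤ 2*y - 10)))) ∧ (m = 1 → 2*e + 2*m ≤ 2*y + 3)
Before e := 2*e + m: 2*e + m + y < -3 ∧ ((¬(m = 1)) → (((m = 2 ∧ m ≥ 8) → m + 2*y ≥ 16) ∧ ((¬(m = 2 ∧ m ≥ 8)) → ((¬(y ≠ 4*e + 2*m - 1)) ∧ 4*e + 3*m ≤ 2*y - 10)))) ∧ (m = 1 → 4*e + 4*m ≤ 2*y + 3)
Answer: WP = 2*e + m + y < -3 ∧ ((¬(m = 1)) → (((m = 2 ∧ m ≥ 8) → m + 2*y ≥ 16) ∧ ((¬(m = 2 ∧ m ≥ 8)) → ((¬(y ≠ 4*e + 2*m - 1)) ∧ 4*e + 3*m ≤ 2*y - 10)))) ∧ (m = 1 → 4*e + 4*m ≤ 2*y + 3)


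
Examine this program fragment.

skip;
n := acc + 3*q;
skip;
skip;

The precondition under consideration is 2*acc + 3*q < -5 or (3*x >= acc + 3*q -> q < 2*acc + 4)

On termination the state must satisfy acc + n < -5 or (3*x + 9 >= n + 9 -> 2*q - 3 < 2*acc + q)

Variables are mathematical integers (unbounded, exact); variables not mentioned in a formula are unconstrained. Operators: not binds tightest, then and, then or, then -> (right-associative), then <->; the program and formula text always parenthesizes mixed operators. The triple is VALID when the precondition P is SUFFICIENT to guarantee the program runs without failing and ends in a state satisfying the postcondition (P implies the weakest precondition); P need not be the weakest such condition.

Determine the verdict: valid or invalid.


Working backward. After the program, the postcondition acc + n < -5 or (3*x + 9 >= n + 9 -> 2*q - 3 < 2*acc + q) must hold; in canonical form it is acc + n < -5 or (3*x >= n -> q < 2*acc + 3).
Before skip: acc + n < -5 or (3*x >= n -> q < 2*acc + 3)
Before skip: acc + n < -5 or (3*x >= n -> q < 2*acc + 3)
Before n := acc + 3*q: 2*acc + 3*q < -5 or (3*x >= acc + 3*q -> q < 2*acc + 3)
Before skip: 2*acc + 3*q < -5 or (3*x >= acc + 3*q -> q < 2*acc + 3)
The weakest precondition is 2*acc + 3*q < -5 or (3*x >= acc + 3*q -> q < 2*acc + 3).
Check whether 2*acc + 3*q < -5 or (3*x >= acc + 3*q -> q < 2*acc + 4) implies it.
Countermodel: at the initial state acc = -1, q = 1, x = 1, the precondition holds but the weakest precondition fails.
Answer: invalid


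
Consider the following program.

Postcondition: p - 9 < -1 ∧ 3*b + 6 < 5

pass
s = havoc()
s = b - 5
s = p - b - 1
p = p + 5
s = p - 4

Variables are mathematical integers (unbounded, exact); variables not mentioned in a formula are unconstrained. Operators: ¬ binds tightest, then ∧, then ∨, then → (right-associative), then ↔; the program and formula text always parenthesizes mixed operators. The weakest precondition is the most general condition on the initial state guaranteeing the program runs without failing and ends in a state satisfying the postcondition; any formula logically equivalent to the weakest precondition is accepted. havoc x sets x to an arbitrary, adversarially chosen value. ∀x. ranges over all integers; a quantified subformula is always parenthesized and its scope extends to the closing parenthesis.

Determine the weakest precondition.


Working backward. After the program, the postcondition p - 9 < -1 ∧ 3*b + 6 < 5 must hold; in canonical form it is p < 8 ∧ 3*b < -1.
Before s := p - 4: p < 8 ∧ 3*b < -1
Before p := p + 5: p < 3 ∧ 3*b < -1
Before s := p - b - 1: p < 3 ∧ 3*b < -1
Before s := b - 5: p < 3 ∧ 3*b < -1
Before havoc s: p < 3 ∧ 3*b < -1
Before skip: p < 3 ∧ 3*b < -1
Answer: WP = p < 3 ∧ 3*b < -1


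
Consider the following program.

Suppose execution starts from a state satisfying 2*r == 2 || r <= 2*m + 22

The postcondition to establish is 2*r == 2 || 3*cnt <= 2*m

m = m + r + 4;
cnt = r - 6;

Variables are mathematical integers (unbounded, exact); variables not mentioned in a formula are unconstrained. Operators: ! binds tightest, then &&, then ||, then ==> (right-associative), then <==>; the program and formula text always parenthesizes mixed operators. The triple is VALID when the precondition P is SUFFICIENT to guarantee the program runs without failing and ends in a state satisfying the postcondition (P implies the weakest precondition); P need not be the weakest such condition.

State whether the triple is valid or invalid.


Working backward. After the program, 2*r == 2 || 3*cnt <= 2*m must hold.
Before cnt := r - 6: 2*r == 2 || 3*r <= 2*m + 18
Before m := m + r + 4: 2*r == 2 || r <= 2*m + 26
The weakest precondition is 2*r == 2 || r <= 2*m + 26.
Check whether 2*r == 2 || r <= 2*m + 22 implies it.
Every state satisfying the precondition satisfies the weakest precondition: the implication holds.
Answer: valid


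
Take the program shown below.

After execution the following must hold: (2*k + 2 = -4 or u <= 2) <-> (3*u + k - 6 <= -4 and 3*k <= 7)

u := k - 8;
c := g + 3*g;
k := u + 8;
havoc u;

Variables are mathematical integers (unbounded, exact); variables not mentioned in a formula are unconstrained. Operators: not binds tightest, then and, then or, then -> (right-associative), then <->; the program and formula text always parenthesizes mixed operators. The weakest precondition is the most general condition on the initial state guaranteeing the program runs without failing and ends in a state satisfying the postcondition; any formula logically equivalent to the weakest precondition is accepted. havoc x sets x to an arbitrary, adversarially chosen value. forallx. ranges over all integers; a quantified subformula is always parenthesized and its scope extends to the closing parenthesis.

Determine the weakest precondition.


Working backward. After the program, the postcondition (2*k + 2 = -4 or u <= 2) <-> (3*u + k - 6 <= -4 and 3*k <= 7) must hold; in canonical form it is (2*k = -6 or u <= 2) <-> (k + 3*u <= 2 and 3*k <= 7).
Before havoc u: forall u_1. ((2*k = -6 or u_1 <= 2) <-> (k + 3*u_1 <= 2 and 3*k <= 7))
Before k := u + 8: forall u_1. ((2*u = -22 or u_1 <= 2) <-> (u + 3*u_1 <= -6 and 3*u <= -17))
Before c := g + 3*g: forall u_1. ((2*u = -22 or u_1 <= 2) <-> (u + 3*u_1 <= -6 and 3*u <= -17))
Before u := k - 8: forall u_1. ((2*k = -6 or u_1 <= 2) <-> (k + 3*u_1 <= 2 and 3*k <= 7))
Answer: WP = forall u_1. ((2*k = -6 or u_1 <= 2) <-> (k + 3*u_1 <= 2 and 3*k <= 7))


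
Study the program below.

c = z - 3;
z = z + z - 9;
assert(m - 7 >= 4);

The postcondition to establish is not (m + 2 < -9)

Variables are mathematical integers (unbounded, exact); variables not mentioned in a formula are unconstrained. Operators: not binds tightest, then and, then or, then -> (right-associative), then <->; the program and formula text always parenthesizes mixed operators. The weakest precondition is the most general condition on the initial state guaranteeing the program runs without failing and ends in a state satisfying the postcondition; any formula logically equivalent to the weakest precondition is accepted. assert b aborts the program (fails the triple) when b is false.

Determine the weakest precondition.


Working backward. After the program, the postcondition not (m + 2 < -9) must hold; in canonical form it is not (m < -11).
Before assert m - 7 >= 4: m >= 11 and (not (m < -11))
Before z := z + z - 9: m >= 11 and (not (m < -11))
Before c := z - 3: m >= 11 and (not (m < -11))
Answer: WP = m >= 11 and (not (m < -11))


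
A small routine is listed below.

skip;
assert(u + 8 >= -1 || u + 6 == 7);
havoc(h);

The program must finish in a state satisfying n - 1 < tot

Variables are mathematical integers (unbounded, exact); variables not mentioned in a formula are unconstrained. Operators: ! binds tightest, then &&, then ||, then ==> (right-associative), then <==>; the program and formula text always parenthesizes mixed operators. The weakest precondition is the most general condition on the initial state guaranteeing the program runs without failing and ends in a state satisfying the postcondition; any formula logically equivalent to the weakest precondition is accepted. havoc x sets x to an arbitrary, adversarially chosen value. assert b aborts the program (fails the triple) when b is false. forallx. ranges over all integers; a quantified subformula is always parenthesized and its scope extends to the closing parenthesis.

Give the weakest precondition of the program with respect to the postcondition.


Working backward. After the program, the postcondition n - 1 < tot must hold; in canonical form it is n < tot + 1.
Before havoc h: n < tot + 1
Before assert u + 8 >= -1 || u + 6 == 7: (u >= -9 || u == 1) && n < tot + 1
Before skip: (u >= -9 || u == 1) && n < tot + 1
Answer: WP = (u >= -9 || u == 1) && n < tot + 1


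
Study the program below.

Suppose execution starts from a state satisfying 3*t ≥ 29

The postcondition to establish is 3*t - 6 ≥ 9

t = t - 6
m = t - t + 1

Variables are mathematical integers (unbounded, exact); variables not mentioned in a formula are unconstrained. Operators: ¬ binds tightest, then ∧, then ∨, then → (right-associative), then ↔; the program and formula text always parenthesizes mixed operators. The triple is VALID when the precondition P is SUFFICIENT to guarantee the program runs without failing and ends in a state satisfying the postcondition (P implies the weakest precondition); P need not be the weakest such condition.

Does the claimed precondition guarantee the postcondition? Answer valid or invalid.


Working backward. After the program, the postcondition 3*t - 6 ≥ 9 must hold; in canonical form it is 3*t ≥ 15.
Before m := t - t + 1: 3*t ≥ 15
Before t := t - 6: 3*t ≥ 33
The weakest precondition is 3*t ≥ 33.
Check whether 3*t ≥ 29 implies it.
Countermodel: at the initial state t = 10, the precondition holds but the weakest precondition fails.
Answer: invalid


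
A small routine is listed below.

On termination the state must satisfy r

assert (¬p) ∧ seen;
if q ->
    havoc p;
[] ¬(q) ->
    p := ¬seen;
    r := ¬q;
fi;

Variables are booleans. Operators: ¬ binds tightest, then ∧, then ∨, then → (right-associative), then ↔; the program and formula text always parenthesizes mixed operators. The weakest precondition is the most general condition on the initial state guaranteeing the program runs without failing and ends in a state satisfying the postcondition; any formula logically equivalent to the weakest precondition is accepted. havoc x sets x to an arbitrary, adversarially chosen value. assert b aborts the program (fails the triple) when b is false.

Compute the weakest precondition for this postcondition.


Working backward. After the program, r must hold.
Then branch requires r; else branch requires ¬q.
Before the if: q → r
Before assert (¬p) ∧ seen: (¬p) ∧ seen ∧ (q → r)
Answer: WP = (¬p) ∧ seen ∧ (q → r)


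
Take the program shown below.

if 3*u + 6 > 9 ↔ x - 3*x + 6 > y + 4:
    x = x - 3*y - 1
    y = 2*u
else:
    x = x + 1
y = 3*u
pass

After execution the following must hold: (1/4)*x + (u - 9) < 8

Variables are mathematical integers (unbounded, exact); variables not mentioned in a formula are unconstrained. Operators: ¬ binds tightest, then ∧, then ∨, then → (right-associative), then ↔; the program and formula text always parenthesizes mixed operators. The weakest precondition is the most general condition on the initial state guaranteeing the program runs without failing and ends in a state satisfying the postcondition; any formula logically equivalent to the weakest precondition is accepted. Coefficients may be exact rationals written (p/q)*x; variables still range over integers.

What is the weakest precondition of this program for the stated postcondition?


Working backward. After the program, the postcondition (1/4)*x + (u - 9) < 8 must hold; in canonical form it is u + (1/4)*x < 17.
Before skip: u + (1/4)*x < 17
Before y := 3*u: u + (1/4)*x < 17
Then branch requires u + (1/4)*x < (3/4)*y + 69/4; else branch requires u + (1/4)*x < 67/4.
Before the if: ((3*u > 3 ↔ 2*x + y < 2) → u + (1/4)*x < (3/4)*y + 69/4) ∧ ((¬(3*u > 3 ↔ 2*x + y < 2)) → u + (1/4)*x < 67/4)
Answer: WP = ((3*u > 3 ↔ 2*x + y < 2) → u + (1/4)*x < (3/4)*y + 69/4) ∧ ((¬(3*u > 3 ↔ 2*x + y < 2)) → u + (1/4)*x < 67/4)


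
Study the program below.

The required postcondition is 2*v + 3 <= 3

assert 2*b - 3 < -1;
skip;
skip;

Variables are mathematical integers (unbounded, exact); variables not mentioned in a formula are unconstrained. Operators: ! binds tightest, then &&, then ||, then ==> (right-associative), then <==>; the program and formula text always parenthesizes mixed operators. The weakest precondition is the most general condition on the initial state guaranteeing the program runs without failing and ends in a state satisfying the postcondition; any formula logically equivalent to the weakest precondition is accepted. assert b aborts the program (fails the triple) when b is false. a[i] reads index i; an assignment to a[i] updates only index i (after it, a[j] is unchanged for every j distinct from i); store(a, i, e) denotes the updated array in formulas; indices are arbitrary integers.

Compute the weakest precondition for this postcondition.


Working backward. After the program, the postcondition 2*v + 3 <= 3 must hold; in canonical form it is 2*v <= 0.
Before skip: 2*v <= 0
Before skip: 2*v <= 0
Before assert 2*b - 3 < -1: 2*b < 2 && 2*v <= 0
Answer: WP = 2*b < 2 && 2*v <= 0


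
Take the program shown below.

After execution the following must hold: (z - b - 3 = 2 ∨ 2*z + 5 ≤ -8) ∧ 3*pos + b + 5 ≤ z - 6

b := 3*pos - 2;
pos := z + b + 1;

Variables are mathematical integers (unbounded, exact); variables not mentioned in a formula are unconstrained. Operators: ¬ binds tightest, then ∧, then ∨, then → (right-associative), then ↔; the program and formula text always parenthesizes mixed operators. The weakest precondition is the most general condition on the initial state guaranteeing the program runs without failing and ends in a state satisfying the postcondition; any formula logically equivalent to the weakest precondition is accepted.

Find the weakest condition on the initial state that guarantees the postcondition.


Working backward. After the program, the postcondition (z - b - 3 = 2 ∨ 2*z + 5 ≤ -8) ∧ 3*pos + b + 5 ≤ z - 6 must hold; in canonical form it is (z = b + 5 ∨ 2*z ≤ -13) ∧ b + 3*pos ≤ z - 11.
Before pos := z + b + 1: (z = b + 5 ∨ 2*z ≤ -13) ∧ 4*b + 2*z ≤ -14
Before b := 3*pos - 2: (z = 3*pos + 3 ∨ 2*z ≤ -13) ∧ 12*pos + 2*z ≤ -6
Answer: WP = (z = 3*pos + 3 ∨ 2*z ≤ -13) ∧ 12*pos + 2*z ≤ -6


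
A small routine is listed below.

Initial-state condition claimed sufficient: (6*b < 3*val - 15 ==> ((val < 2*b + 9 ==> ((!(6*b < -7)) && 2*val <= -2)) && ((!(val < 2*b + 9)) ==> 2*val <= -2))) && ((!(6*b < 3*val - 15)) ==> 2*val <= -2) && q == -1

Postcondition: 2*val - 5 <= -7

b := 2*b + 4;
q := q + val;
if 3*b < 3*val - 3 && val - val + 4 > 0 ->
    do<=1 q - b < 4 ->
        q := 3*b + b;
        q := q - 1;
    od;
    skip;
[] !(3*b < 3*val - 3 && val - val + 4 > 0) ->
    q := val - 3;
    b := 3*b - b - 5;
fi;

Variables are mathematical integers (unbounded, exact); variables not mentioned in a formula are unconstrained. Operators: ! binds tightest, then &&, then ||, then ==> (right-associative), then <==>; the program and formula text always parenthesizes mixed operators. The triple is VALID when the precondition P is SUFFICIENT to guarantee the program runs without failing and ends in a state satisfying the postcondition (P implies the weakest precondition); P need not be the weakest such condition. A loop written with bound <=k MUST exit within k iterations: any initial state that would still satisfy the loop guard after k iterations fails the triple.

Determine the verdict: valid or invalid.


Working backward. After the program, the postcondition 2*val - 5 <= -7 must hold; in canonical form it is 2*val <= -2.
Then branch requires (q < b + 4 ==> ((!(3*b < 5)) && 2*val <= -2)) && ((!(q < b + 4)) ==> 2*val <= -2); else branch requires 2*val <= -2.
Before the if: (3*b < 3*val - 3 ==> ((q < b + 4 ==> ((!(3*b < 5)) && 2*val <= -2)) && ((!(q < b + 4)) ==> 2*val <= -2))) && ((!(3*b < 3*val - 3)) ==> 2*val <= -2)
Before q := q + val: (3*b < 3*val - 3 ==> ((q + val < b + 4 ==> ((!(3*b < 5)) && 2*val <= -2)) && ((!(q + val < b + 4)) ==> 2*val <= -2))) && ((!(3*b < 3*val - 3)) ==> 2*val <= -2)
Before b := 2*b + 4: (6*b < 3*val - 15 ==> ((q + val < 2*b + 8 ==> ((!(6*b < -7)) && 2*val <= -2)) && ((!(q + val < 2*b + 8)) ==> 2*val <= -2))) && ((!(6*b < 3*val - 15)) ==> 2*val <= -2)
The weakest precondition is (6*b < 3*val - 15 ==> ((q + val < 2*b + 8 ==> ((!(6*b < -7)) && 2*val <= -2)) && ((!(q + val < 2*b + 8)) ==> 2*val <= -2))) && ((!(6*b < 3*val - 15)) ==> 2*val <= -2).
Check whether (6*b < 3*val - 15 ==> ((val < 2*b + 9 ==> ((!(6*b < -7)) && 2*val <= -2)) && ((!(val < 2*b + 9)) ==> 2*val <= -2))) && ((!(6*b < 3*val - 15)) ==> 2*val <= -2) && q == -1 implies it.
Every state satisfying the precondition satisfies the weakest precondition: the implication holds.
Answer: valid


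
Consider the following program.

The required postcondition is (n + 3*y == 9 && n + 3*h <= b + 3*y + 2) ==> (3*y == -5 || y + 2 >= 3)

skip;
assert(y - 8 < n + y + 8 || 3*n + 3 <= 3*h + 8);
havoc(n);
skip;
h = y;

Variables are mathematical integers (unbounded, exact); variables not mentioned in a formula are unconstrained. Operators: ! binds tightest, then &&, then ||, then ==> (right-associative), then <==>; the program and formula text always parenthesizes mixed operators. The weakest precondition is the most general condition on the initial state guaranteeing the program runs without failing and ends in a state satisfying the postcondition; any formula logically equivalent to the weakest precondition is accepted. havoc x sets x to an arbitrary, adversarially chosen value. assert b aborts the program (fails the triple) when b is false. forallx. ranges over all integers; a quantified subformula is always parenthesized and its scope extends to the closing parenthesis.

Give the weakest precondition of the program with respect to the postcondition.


Working backward. After the program, the postcondition (n + 3*y == 9 && n + 3*h <= b + 3*y + 2) ==> (3*y == -5 || y + 2 >= 3) must hold; in canonical form it is (n + 3*y == 9 && 3*h + n <= b + 3*y + 2) ==> (3*y == -5 || y >= 1).
Before h := y: (n + 3*y == 9 && n <= b + 2) ==> (3*y == -5 || y >= 1)
Before skip: (n + 3*y == 9 && n <= b + 2) ==> (3*y == -5 || y >= 1)
Before havoc n: forall n_1. ((n_1 + 3*y == 9 && n_1 <= b + 2) ==> (3*y == -5 || y >= 1))
Before assert y - 8 < n + y + 8 || 3*n + 3 <= 3*h + 8: (n > -16 || 3*n <= 3*h + 5) && (forall n_1. ((n_1 + 3*y == 9 && n_1 <= b + 2) ==> (3*y == -5 || y >= 1)))
Before skip: (n > -16 || 3*n <= 3*h + 5) && (forall n_1. ((n_1 + 3*y == 9 && n_1 <= b + 2) ==> (3*y == -5 || y >= 1)))
Answer: WP = (n > -16 || 3*n <= 3*h + 5) && (forall n_1. ((n_1 + 3*y == 9 && n_1 <= b + 2) ==> (3*y == -5 || y >= 1)))
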